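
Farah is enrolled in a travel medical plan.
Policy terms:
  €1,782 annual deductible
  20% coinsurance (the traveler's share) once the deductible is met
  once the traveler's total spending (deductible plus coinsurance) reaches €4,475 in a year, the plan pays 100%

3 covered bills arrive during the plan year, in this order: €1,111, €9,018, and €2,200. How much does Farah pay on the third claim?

€440

Claim 1 — €1,111: all of it applies to the deductible. Traveler pays €1,111; OOP now €1,111.
Claim 2 — €9,018: deductible takes €671, €8,347 remains; coinsurance €8,347 × 20% = €1,669.40. Traveler owes €2,340.40 (running OOP €3,451.40).
Claim 3 — €2,200: deductible met; 20% of €2,200 = €440. Traveler owes €440 (running OOP €3,891.40).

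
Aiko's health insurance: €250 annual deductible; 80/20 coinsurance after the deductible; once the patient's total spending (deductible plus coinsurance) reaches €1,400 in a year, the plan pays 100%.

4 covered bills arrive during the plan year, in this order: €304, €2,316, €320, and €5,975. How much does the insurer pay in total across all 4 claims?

€7,515

#1 (€304): €250 finishes the deductible; €54 goes to coinsurance; coinsurance €54 × 20% = €10.80. Patient owes €260.80 (running OOP €260.80). Plan pays €304 − €260.80 = €43.20.
#2 (€2,316): deductible already satisfied, so patient's share is 20% × €2,316 = €463.20. Patient owes €463.20 (running OOP €724). Plan pays €2,316 − €463.20 = €1,852.80.
#3 (€320): deductible already satisfied, so patient's share is 20% × €320 = €64. Patient owes €64 (running OOP €788). Plan pays €320 − €64 = €256.
#4 (€5,975): deductible already satisfied, so patient's share is 20% × €5,975 = €1,195. That would push OOP to €1,983, over the €1,400 cap, so patient pays €1,400 − €788 = €612. Insurer: €5,975 − €612 = €5,363.
Insurer total = bills − patient's total = €8,915 − €1,400 = €7,515.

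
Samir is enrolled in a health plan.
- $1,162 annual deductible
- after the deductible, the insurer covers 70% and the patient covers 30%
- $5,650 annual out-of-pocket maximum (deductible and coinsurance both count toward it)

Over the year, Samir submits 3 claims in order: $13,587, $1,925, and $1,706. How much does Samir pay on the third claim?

Bill 1, $13,587: $1,162 to deductible, leaving $12,425; patient's 30% is $3,727.50. Patient pays $4,889.50; OOP now $4,889.50.
Bill 2, $1,925: deductible already satisfied, so patient's share is 30% × $1,925 = $577.50. Cost to patient: $577.50. OOP to date $5,467.
Bill 3, $1,706: 30% coinsurance on $1,706 = $511.80. Adding that to $5,467 gives $5,978.80, past the $5,650 cap; patient pays only $5,650 − $5,467 = $183.

$183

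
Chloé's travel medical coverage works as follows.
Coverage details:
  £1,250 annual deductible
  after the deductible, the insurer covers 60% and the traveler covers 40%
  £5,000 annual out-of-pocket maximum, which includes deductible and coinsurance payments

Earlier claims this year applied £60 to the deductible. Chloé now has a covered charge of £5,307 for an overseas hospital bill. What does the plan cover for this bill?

£2,470.20

Deductible still to meet: £1,250 − £60 = £1,190.
That leaves £5,307 − £1,190 = £4,117 for coinsurance.
Coinsurance: £4,117 × 40% = £1,646.80.
Traveler responsibility before any cap: £1,190 + £1,646.80 = £2,836.80.
Total out-of-pocket so far would be £60 + £2,836.80 = £2,896.80, below the £5,000 cap — no reduction.
The plan picks up £5,307 − £2,836.80 = £2,470.20.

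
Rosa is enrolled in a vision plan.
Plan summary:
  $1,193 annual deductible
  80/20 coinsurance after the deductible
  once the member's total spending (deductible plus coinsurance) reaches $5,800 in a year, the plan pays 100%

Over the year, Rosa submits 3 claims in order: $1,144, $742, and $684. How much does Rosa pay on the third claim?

#1 ($1,144): fully absorbed by the deductible. Member owes $1,144 (running OOP $1,144).
#2 ($742): deductible takes $49, $693 remains; member's 20% is $138.60. Cost to member: $187.60. OOP to date $1,331.60.
#3 ($684): 20% coinsurance on $684 = $136.80. Member pays $136.80; OOP now $1,468.40.

$136.80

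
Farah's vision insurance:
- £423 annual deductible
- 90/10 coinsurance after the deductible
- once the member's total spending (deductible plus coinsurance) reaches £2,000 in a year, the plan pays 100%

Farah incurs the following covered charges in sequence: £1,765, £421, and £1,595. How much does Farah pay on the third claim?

£159.50

Claim 1 (£1,765): £423 finishes the deductible; £1,342 goes to coinsurance; member's 10% is £134.20. Member owes £557.20 (running OOP £557.20).
Claim 2 (£421): 10% coinsurance on £421 = £42.10. Member pays £42.10; OOP now £599.30.
Claim 3 (£1,595): deductible met; 10% of £1,595 = £159.50. Member pays £159.50; OOP now £758.80.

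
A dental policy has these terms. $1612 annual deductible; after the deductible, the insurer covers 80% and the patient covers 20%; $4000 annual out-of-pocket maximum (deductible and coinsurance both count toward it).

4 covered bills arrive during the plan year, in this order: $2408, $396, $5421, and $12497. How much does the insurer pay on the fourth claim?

#1 ($2408): deductible takes $1612, $796 remains; 20% of $796 = $159.20. Patient owes $1771.20 (running OOP $1771.20). Insurer: $2408 − $1771.20 = $636.80.
#2 ($396): 20% coinsurance on $396 = $79.20. Patient pays $79.20; OOP now $1850.40. Insurer: $396 − $79.20 = $316.80.
#3 ($5421): deductible met; 20% of $5421 = $1084.20. Patient owes $1084.20 (running OOP $2934.60). Plan pays $5421 − $1084.20 = $4336.80.
#4 ($12497): deductible already satisfied, so patient's share is 20% × $12497 = $2499.40. Adding that to $2934.60 gives $5434, past the $4000 cap; patient pays only $4000 − $2934.60 = $1065.40. Insurer: $12497 − $1065.40 = $11431.60.

$11431.60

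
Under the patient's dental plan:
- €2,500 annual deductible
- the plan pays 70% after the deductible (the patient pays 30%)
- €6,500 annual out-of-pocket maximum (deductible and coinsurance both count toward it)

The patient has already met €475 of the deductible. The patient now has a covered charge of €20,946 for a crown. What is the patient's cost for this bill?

€475 of the €2,500 deductible is already met, leaving €2,025.
The remaining €18,921 (= €20,946 − €2,025) moves to coinsurance.
Coinsurance: €18,921 × 30% = €5,676.30.
So the patient owes €2,025 + €5,676.30 = €7,701.30 before any cap.
That would bring total out-of-pocket to €8,176.30, past the €6,500 cap. The patient is capped at €6,500 − €475 = €6,025 on this claim.

€6,025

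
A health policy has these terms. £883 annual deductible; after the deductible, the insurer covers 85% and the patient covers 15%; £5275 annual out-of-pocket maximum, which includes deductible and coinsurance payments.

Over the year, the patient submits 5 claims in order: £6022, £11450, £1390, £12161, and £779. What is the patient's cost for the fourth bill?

£1695.15

Bill 1, £6022: £883 finishes the deductible; £5139 goes to coinsurance; patient's 15% is £770.85. Cost to patient: £1653.85. OOP to date £1653.85.
Bill 2, £11450: deductible met; 15% of £11450 = £1717.50. Patient owes £1717.50 (running OOP £3371.35).
Bill 3, £1390: deductible met; 15% of £1390 = £208.50. Cost to patient: £208.50. OOP to date £3579.85.
Bill 4, £12161: deductible met; 15% of £12161 = £1824.15. That would push OOP to £5404, over the £5275 cap, so patient pays £5275 − £3579.85 = £1695.15.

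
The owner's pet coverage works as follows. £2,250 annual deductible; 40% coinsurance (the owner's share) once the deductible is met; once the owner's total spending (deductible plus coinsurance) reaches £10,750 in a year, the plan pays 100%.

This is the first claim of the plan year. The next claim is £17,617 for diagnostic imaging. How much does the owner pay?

Deductible not yet touched, so the first £2,250 of the bill goes to the deductible.
That leaves £17,617 − £2,250 = £15,367 for coinsurance.
Coinsurance: £15,367 × 40% = £6,146.80.
That puts the owner's cost at £2,250 + £6,146.80 = £8,396.80 before any cap.
Year-to-date out-of-pocket becomes £0 + £8,396.80 = £8,396.80, still under the £10,750 maximum, so no cap applies.

£8,396.80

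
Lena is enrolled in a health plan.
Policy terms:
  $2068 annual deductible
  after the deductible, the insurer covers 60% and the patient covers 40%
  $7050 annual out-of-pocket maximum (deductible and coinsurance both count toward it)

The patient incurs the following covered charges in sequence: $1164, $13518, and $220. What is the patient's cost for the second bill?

$5886

#1 ($1164): all of it applies to the deductible. Cost to patient: $1164. OOP to date $1164.
#2 ($13518): $904 finishes the deductible; $12614 goes to coinsurance; patient's 40% is $5045.60. Claim cost before the cap: $904 + $5045.60 = $5949.60. Adding that to $1164 gives $7113.60, past the $7050 cap; patient pays only $7050 − $1164 = $5886.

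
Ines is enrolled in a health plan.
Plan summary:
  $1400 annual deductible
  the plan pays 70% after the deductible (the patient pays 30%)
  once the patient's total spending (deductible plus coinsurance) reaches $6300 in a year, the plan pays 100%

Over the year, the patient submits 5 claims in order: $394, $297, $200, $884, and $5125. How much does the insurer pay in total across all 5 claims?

$3850

Claim 1 — $394: all of it applies to the deductible. Patient owes $394 (running OOP $394). Insurer: $394 − $394 = $0.
Claim 2 — $297: entire amount goes to the deductible. Cost to patient: $297. OOP to date $691. Insurer: $297 − $297 = $0.
Claim 3 — $200: entire amount goes to the deductible. Patient pays $200; OOP now $891. Insurer: $200 − $200 = $0.
Claim 4 — $884: $509 finishes the deductible; $375 goes to coinsurance; 30% of $375 = $112.50. Cost to patient: $621.50. OOP to date $1512.50. Insurer: $884 − $621.50 = $262.50.
Claim 5 — $5125: deductible met; 30% of $5125 = $1537.50. Patient pays $1537.50; OOP now $3050. Plan pays $5125 − $1537.50 = $3587.50.
Insurer total: $0 + $0 + $0 + $262.50 + $3587.50 = $3850.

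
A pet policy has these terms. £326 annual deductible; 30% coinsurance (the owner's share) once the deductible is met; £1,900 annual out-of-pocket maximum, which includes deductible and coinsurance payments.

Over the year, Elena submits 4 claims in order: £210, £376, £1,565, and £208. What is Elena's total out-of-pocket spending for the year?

£935.90

Bill 1, £210: fully absorbed by the deductible. Cost to owner: £210. OOP to date £210.
Bill 2, £376: £116 to deductible, leaving £260; coinsurance £260 × 30% = £78. Cost to owner: £194. OOP to date £404.
Bill 3, £1,565: 30% coinsurance on £1,565 = £469.50. Owner owes £469.50 (running OOP £873.50).
Bill 4, £208: 30% coinsurance on £208 = £62.40. Cost to owner: £62.40. OOP to date £935.90.
Summing the owner's payments: £210 + £194 + £469.50 + £62.40 = £935.90.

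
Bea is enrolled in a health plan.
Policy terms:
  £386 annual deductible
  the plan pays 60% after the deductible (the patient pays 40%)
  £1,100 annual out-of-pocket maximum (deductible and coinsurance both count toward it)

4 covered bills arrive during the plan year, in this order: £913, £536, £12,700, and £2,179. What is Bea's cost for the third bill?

Claim 1 — £913: deductible takes £386, £527 remains; 40% of £527 = £210.80. Patient owes £596.80 (running OOP £596.80).
Claim 2 — £536: 40% coinsurance on £536 = £214.40. Cost to patient: £214.40. OOP to date £811.20.
Claim 3 — £12,700: deductible met; 40% of £12,700 = £5,080. Adding that to £811.20 gives £5,891.20, past the £1,100 cap; patient pays only £1,100 − £811.20 = £288.80.

£288.80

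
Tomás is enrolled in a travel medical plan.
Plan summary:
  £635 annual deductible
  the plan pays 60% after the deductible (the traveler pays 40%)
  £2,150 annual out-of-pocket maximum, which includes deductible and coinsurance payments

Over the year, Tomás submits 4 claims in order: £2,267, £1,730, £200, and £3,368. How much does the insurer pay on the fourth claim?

Bill 1, £2,267: deductible takes £635, £1,632 remains; coinsurance £1,632 × 40% = £652.80. Traveler pays £1,287.80; OOP now £1,287.80. Plan pays £2,267 − £1,287.80 = £979.20.
Bill 2, £1,730: 40% coinsurance on £1,730 = £692. Traveler owes £692 (running OOP £1,979.80). Plan pays £1,730 − £692 = £1,038.
Bill 3, £200: 40% coinsurance on £200 = £80. Traveler owes £80 (running OOP £2,059.80). Plan pays £200 − £80 = £120.
Bill 4, £3,368: deductible met; 40% of £3,368 = £1,347.20. Adding that to £2,059.80 gives £3,407, past the £2,150 cap; traveler pays only £2,150 − £2,059.80 = £90.20. Plan pays £3,368 − £90.20 = £3,277.80.

£3,277.80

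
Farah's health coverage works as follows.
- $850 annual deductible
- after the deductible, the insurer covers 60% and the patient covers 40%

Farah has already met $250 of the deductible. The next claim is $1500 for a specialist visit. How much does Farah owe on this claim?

Remaining deductible: $850 − $250 = $600.
That leaves $1500 − $600 = $900 for coinsurance.
Patient's 40% share of $900 is $360.
That puts the patient's cost at $600 + $360 = $960.

$960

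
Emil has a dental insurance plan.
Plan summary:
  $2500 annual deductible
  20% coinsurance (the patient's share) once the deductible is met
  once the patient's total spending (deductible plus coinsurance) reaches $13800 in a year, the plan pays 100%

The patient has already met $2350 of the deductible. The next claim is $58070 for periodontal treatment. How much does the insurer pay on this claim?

$46620

Deductible still to meet: $2500 − $2350 = $150.
The remaining $57920 (= $58070 − $150) moves to coinsurance.
Coinsurance: $57920 × 20% = $11584.
Patient responsibility before any cap: $150 + $11584 = $11734.
Year-to-date out-of-pocket would reach $2350 + $11734 = $14084, above the $13800 maximum, so the patient pays only $13800 − $2350 = $11450.
The insurer covers the remainder: $58070 − $11450 = $46620.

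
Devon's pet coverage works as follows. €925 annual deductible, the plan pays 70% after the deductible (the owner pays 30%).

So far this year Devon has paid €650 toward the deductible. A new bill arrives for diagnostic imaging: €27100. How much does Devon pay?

Remaining deductible: €925 − €650 = €275.
After the €275 deductible portion, €27100 − €275 = €26825 is subject to coinsurance.
Coinsurance: €26825 × 30% = €8047.50.
That puts the owner's cost at €275 + €8047.50 = €8322.50.

€8322.50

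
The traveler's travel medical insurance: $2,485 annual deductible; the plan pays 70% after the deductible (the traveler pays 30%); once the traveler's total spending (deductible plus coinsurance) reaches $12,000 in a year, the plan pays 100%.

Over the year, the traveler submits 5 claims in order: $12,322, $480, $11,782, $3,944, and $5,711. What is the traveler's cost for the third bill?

$3,534.60

#1 ($12,322): deductible takes $2,485, $9,837 remains; coinsurance $9,837 × 30% = $2,951.10. Cost to traveler: $5,436.10. OOP to date $5,436.10.
#2 ($480): 30% coinsurance on $480 = $144. Traveler pays $144; OOP now $5,580.10.
#3 ($11,782): 30% coinsurance on $11,782 = $3,534.60. Traveler owes $3,534.60 (running OOP $9,114.70).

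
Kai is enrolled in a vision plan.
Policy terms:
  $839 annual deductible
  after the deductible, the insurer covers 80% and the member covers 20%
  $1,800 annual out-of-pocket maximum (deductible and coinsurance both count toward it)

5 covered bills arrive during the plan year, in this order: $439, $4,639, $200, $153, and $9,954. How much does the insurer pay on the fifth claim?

Claim 1 — $439: all of it applies to the deductible. Cost to member: $439. OOP to date $439. Plan pays $439 − $439 = $0.
Claim 2 — $4,639: deductible takes $400, $4,239 remains; coinsurance $4,239 × 20% = $847.80. Member pays $1,247.80; OOP now $1,686.80. Insurer: $4,639 − $1,247.80 = $3,391.20.
Claim 3 — $200: 20% coinsurance on $200 = $40. Member pays $40; OOP now $1,726.80. Plan pays $200 − $40 = $160.
Claim 4 — $153: deductible met; 20% of $153 = $30.60. Member owes $30.60 (running OOP $1,757.40). Insurer: $153 − $30.60 = $122.40.
Claim 5 — $9,954: 20% coinsurance on $9,954 = $1,990.80. Adding that to $1,757.40 gives $3,748.20, past the $1,800 cap; member pays only $1,800 − $1,757.40 = $42.60. Insurer: $9,954 − $42.60 = $9,911.40.

$9,911.40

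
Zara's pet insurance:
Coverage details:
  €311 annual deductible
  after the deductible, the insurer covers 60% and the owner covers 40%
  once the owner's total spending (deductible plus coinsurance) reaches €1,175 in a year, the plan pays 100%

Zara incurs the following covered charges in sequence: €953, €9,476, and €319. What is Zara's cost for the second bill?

€607.20

Claim 1 (€953): €311 finishes the deductible; €642 goes to coinsurance; coinsurance €642 × 40% = €256.80. Owner owes €567.80 (running OOP €567.80).
Claim 2 (€9,476): 40% coinsurance on €9,476 = €3,790.40. That would push OOP to €4,358.20, over the €1,175 cap, so owner pays €1,175 − €567.80 = €607.20.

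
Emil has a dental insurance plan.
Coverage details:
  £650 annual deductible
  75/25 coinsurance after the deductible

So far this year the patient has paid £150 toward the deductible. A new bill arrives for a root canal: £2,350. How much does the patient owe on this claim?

£150 of the £650 deductible is already met, leaving £500.
The remaining £1,850 (= £2,350 − £500) moves to coinsurance.
Patient's 25% share of £1,850 is £462.50.
That puts the patient's cost at £500 + £462.50 = £962.50.

£962.50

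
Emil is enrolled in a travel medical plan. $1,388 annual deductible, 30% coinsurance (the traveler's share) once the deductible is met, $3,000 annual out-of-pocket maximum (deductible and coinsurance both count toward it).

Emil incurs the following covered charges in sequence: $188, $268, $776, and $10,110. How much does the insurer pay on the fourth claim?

Claim 1 ($188): all of it applies to the deductible. Cost to traveler: $188. OOP to date $188. Plan pays $188 − $188 = $0.
Claim 2 ($268): all of it applies to the deductible. Cost to traveler: $268. OOP to date $456. Plan pays $268 − $268 = $0.
Claim 3 ($776): entire amount goes to the deductible. Traveler owes $776 (running OOP $1,232). Insurer: $776 − $776 = $0.
Claim 4 ($10,110): $156 to deductible, leaving $9,954; 30% of $9,954 = $2,986.20. Deductible plus coinsurance: $156 + $2,986.20 = $3,142.20. OOP would hit $4,374.20 > $3,000, so the cap limits the traveler to $3,000 − $1,232 = $1,768. Plan pays $10,110 − $1,768 = $8,342.

$8,342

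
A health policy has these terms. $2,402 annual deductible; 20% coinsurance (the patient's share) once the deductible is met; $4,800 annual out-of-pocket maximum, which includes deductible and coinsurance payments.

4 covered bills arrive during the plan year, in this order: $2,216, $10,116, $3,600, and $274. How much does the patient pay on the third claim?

$412

Bill 1, $2,216: all of it applies to the deductible. Patient pays $2,216; OOP now $2,216.
Bill 2, $10,116: $186 finishes the deductible; $9,930 goes to coinsurance; patient's 20% is $1,986. Cost to patient: $2,172. OOP to date $4,388.
Bill 3, $3,600: deductible met; 20% of $3,600 = $720. That would push OOP to $5,108, over the $4,800 cap, so patient pays $4,800 − $4,388 = $412.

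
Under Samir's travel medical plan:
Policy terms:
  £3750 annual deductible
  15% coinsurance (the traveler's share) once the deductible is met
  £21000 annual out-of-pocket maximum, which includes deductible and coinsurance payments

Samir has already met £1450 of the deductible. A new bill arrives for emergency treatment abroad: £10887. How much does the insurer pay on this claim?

Deductible still to meet: £3750 − £1450 = £2300.
The remaining £8587 (= £10887 − £2300) moves to coinsurance.
Coinsurance: £8587 × 15% = £1288.05.
So the traveler owes £2300 + £1288.05 = £3588.05 before any cap.
Total out-of-pocket so far would be £1450 + £3588.05 = £5038.05, below the £21000 cap — no reduction.
The insurer covers the remainder: £10887 − £3588.05 = £7298.95.

£7298.95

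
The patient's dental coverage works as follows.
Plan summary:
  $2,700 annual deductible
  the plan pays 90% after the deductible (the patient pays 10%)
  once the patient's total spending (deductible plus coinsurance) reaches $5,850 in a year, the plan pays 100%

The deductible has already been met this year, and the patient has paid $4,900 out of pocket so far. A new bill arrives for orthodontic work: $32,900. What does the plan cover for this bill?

$31,950

With the deductible met, the entire $32,900 is subject to coinsurance.
Coinsurance: $32,900 × 10% = $3,290.
That would bring total out-of-pocket to $8,190, past the $5,850 cap. The patient is capped at $5,850 − $4,900 = $950 on this claim.
The plan picks up $32,900 − $950 = $31,950.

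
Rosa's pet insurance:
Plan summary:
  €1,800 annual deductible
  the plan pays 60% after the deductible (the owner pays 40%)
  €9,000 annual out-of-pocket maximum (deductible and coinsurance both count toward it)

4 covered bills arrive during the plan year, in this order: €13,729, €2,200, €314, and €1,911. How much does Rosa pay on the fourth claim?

€764.40

Claim 1 — €13,729: deductible takes €1,800, €11,929 remains; coinsurance €11,929 × 40% = €4,771.60. Owner pays €6,571.60; OOP now €6,571.60.
Claim 2 — €2,200: deductible already satisfied, so owner's share is 40% × €2,200 = €880. Owner pays €880; OOP now €7,451.60.
Claim 3 — €314: 40% coinsurance on €314 = €125.60. Owner pays €125.60; OOP now €7,577.20.
Claim 4 — €1,911: deductible already satisfied, so owner's share is 40% × €1,911 = €764.40. Owner owes €764.40 (running OOP €8,341.60).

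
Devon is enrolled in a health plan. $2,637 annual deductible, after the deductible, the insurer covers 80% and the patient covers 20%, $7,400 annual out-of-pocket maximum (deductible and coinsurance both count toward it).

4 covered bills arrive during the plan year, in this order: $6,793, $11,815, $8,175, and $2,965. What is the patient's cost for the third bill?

Claim 1 — $6,793: $2,637 finishes the deductible; $4,156 goes to coinsurance; coinsurance $4,156 × 20% = $831.20. Cost to patient: $3,468.20. OOP to date $3,468.20.
Claim 2 — $11,815: deductible met; 20% of $11,815 = $2,363. Patient pays $2,363; OOP now $5,831.20.
Claim 3 — $8,175: deductible already satisfied, so patient's share is 20% × $8,175 = $1,635. Adding that to $5,831.20 gives $7,466.20, past the $7,400 cap; patient pays only $7,400 − $5,831.20 = $1,568.80.

$1,568.80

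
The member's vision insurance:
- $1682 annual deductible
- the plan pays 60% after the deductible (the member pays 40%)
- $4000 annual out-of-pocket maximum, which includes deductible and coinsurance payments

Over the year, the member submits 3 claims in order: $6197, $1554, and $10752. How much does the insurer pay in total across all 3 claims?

$14503

Claim 1 — $6197: $1682 to deductible, leaving $4515; member's 40% is $1806. Cost to member: $3488. OOP to date $3488. Plan pays $6197 − $3488 = $2709.
Claim 2 — $1554: deductible met; 40% of $1554 = $621.60. That would push OOP to $4109.60, over the $4000 cap, so member pays $4000 − $3488 = $512. Plan pays $1554 − $512 = $1042.
Claim 3 — $10752: 40% coinsurance on $10752 = $4300.80. That would push OOP to $8300.80, over the $4000 cap, so member pays $4000 − $4000 = $0. Insurer: $10752 − $0 = $10752.
Insurer total = bills − member's total = $18503 − $4000 = $14503.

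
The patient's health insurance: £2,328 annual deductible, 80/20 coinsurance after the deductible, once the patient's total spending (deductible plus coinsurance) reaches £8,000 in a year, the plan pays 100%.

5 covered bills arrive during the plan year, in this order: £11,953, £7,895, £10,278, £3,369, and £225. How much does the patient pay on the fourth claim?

Claim 1 — £11,953: deductible takes £2,328, £9,625 remains; 20% of £9,625 = £1,925. Patient owes £4,253 (running OOP £4,253).
Claim 2 — £7,895: deductible met; 20% of £7,895 = £1,579. Patient pays £1,579; OOP now £5,832.
Claim 3 — £10,278: 20% coinsurance on £10,278 = £2,055.60. Cost to patient: £2,055.60. OOP to date £7,887.60.
Claim 4 — £3,369: deductible met; 20% of £3,369 = £673.80. OOP would hit £8,561.40 > £8,000, so the cap limits the patient to £8,000 − £7,887.60 = £112.40.

£112.40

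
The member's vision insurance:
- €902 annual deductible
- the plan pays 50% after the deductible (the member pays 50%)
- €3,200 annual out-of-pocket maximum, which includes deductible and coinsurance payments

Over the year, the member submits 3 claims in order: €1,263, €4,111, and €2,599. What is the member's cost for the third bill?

Claim 1 — €1,263: deductible takes €902, €361 remains; member's 50% is €180.50. Cost to member: €1,082.50. OOP to date €1,082.50.
Claim 2 — €4,111: deductible met; 50% of €4,111 = €2,055.50. Member pays €2,055.50; OOP now €3,138.
Claim 3 — €2,599: 50% coinsurance on €2,599 = €1,299.50. That would push OOP to €4,437.50, over the €3,200 cap, so member pays €3,200 − €3,138 = €62.

€62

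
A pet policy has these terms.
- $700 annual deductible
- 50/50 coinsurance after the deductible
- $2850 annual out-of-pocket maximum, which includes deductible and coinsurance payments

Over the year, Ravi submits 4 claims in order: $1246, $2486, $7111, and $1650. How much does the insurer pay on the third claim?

$6477

Claim 1 ($1246): deductible takes $700, $546 remains; coinsurance $546 × 50% = $273. Cost to owner: $973. OOP to date $973. Plan pays $1246 − $973 = $273.
Claim 2 ($2486): 50% coinsurance on $2486 = $1243. Owner owes $1243 (running OOP $2216). Plan pays $2486 − $1243 = $1243.
Claim 3 ($7111): deductible already satisfied, so owner's share is 50% × $7111 = $3555.50. OOP would hit $5771.50 > $2850, so the cap limits the owner to $2850 − $2216 = $634. Plan pays $7111 − $634 = $6477.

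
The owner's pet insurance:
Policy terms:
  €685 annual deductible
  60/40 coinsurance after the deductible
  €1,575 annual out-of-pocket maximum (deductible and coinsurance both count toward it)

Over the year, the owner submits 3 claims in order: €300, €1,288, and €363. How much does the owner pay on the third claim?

Claim 1 (€300): entire amount goes to the deductible. Owner owes €300 (running OOP €300).
Claim 2 (€1,288): €385 finishes the deductible; €903 goes to coinsurance; owner's 40% is €361.20. Cost to owner: €746.20. OOP to date €1,046.20.
Claim 3 (€363): deductible already satisfied, so owner's share is 40% × €363 = €145.20. Owner pays €145.20; OOP now €1,191.40.

€145.20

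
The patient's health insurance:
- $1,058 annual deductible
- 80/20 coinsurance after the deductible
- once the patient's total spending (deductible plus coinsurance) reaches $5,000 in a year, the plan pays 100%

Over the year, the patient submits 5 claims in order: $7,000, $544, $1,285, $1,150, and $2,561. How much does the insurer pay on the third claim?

$1,028

Claim 1 ($7,000): $1,058 to deductible, leaving $5,942; coinsurance $5,942 × 20% = $1,188.40. Patient pays $2,246.40; OOP now $2,246.40. Insurer: $7,000 − $2,246.40 = $4,753.60.
Claim 2 ($544): deductible already satisfied, so patient's share is 20% × $544 = $108.80. Patient pays $108.80; OOP now $2,355.20. Plan pays $544 − $108.80 = $435.20.
Claim 3 ($1,285): deductible already satisfied, so patient's share is 20% × $1,285 = $257. Patient owes $257 (running OOP $2,612.20). Insurer: $1,285 − $257 = $1,028.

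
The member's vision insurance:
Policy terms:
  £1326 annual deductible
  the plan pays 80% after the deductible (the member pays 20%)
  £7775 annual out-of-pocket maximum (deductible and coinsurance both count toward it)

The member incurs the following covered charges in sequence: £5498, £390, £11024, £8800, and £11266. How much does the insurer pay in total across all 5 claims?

#1 (£5498): deductible takes £1326, £4172 remains; 20% of £4172 = £834.40. Member owes £2160.40 (running OOP £2160.40). Insurer: £5498 − £2160.40 = £3337.60.
#2 (£390): 20% coinsurance on £390 = £78. Member owes £78 (running OOP £2238.40). Plan pays £390 − £78 = £312.
#3 (£11024): 20% coinsurance on £11024 = £2204.80. Member pays £2204.80; OOP now £4443.20. Plan pays £11024 − £2204.80 = £8819.20.
#4 (£8800): 20% coinsurance on £8800 = £1760. Member owes £1760 (running OOP £6203.20). Insurer: £8800 − £1760 = £7040.
#5 (£11266): 20% coinsurance on £11266 = £2253.20. That would push OOP to £8456.40, over the £7775 cap, so member pays £7775 − £6203.20 = £1571.80. Plan pays £11266 − £1571.80 = £9694.20.
Insurer total = bills − member's total = £36978 − £7775 = £29203.

£29203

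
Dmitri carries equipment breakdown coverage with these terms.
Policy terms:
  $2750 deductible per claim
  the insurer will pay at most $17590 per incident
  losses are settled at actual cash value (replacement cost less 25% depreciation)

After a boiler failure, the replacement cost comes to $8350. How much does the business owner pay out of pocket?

Actual cash value after 25% depreciation: $8350 × 75% = $6262.50.
After the deductible, $6262.50 − $2750 = $3512.50 remains.
$3512.50 is within the $17590 limit, so the insurer pays $3512.50.
Out of pocket: $8350 − $3512.50 = $4837.50.

$4837.50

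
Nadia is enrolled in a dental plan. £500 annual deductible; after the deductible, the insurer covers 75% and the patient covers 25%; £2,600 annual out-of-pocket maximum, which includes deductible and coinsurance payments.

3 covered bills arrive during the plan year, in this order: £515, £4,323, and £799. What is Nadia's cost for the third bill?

£199.75

Claim 1 (£515): £500 finishes the deductible; £15 goes to coinsurance; 25% of £15 = £3.75. Patient pays £503.75; OOP now £503.75.
Claim 2 (£4,323): 25% coinsurance on £4,323 = £1,080.75. Cost to patient: £1,080.75. OOP to date £1,584.50.
Claim 3 (£799): 25% coinsurance on £799 = £199.75. Patient owes £199.75 (running OOP £1,784.25).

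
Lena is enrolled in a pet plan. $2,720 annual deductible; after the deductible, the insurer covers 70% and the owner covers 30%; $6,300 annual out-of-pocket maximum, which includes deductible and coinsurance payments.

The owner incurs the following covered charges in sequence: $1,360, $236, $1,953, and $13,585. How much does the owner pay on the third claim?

$1,372.70

Claim 1 — $1,360: all of it applies to the deductible. Cost to owner: $1,360. OOP to date $1,360.
Claim 2 — $236: entire amount goes to the deductible. Owner owes $236 (running OOP $1,596).
Claim 3 — $1,953: $1,124 to deductible, leaving $829; 30% of $829 = $248.70. Owner owes $1,372.70 (running OOP $2,968.70).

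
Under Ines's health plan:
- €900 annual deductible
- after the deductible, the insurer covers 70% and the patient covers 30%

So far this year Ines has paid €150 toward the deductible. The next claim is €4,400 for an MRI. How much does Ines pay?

€1,845

Deductible still to meet: €900 − €150 = €750.
The remaining €3,650 (= €4,400 − €750) moves to coinsurance.
Coinsurance: €3,650 × 30% = €1,095.
Patient responsibility: €750 + €1,095 = €1,845.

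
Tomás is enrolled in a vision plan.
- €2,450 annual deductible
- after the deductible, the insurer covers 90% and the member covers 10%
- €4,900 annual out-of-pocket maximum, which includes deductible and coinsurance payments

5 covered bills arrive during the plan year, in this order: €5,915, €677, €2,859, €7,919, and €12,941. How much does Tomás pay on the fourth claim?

€791.90

Claim 1 (€5,915): €2,450 to deductible, leaving €3,465; 10% of €3,465 = €346.50. Cost to member: €2,796.50. OOP to date €2,796.50.
Claim 2 (€677): deductible met; 10% of €677 = €67.70. Member owes €67.70 (running OOP €2,864.20).
Claim 3 (€2,859): deductible already satisfied, so member's share is 10% × €2,859 = €285.90. Member owes €285.90 (running OOP €3,150.10).
Claim 4 (€7,919): deductible met; 10% of €7,919 = €791.90. Cost to member: €791.90. OOP to date €3,942.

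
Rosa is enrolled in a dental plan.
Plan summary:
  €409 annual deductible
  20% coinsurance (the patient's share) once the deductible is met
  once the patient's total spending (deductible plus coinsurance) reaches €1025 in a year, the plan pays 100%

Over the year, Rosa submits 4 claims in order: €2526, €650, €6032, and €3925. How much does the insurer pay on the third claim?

€5969.40

Claim 1 — €2526: deductible takes €409, €2117 remains; patient's 20% is €423.40. Patient pays €832.40; OOP now €832.40. Insurer: €2526 − €832.40 = €1693.60.
Claim 2 — €650: deductible already satisfied, so patient's share is 20% × €650 = €130. Patient pays €130; OOP now €962.40. Insurer: €650 − €130 = €520.
Claim 3 — €6032: 20% coinsurance on €6032 = €1206.40. OOP would hit €2168.80 > €1025, so the cap limits the patient to €1025 − €962.40 = €62.60. Plan pays €6032 − €62.60 = €5969.40.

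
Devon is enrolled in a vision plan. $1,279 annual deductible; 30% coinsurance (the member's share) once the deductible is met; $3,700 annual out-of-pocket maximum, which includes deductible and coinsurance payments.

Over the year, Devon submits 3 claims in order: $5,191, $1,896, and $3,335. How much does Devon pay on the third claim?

$678.60

Claim 1 ($5,191): $1,279 finishes the deductible; $3,912 goes to coinsurance; coinsurance $3,912 × 30% = $1,173.60. Cost to member: $2,452.60. OOP to date $2,452.60.
Claim 2 ($1,896): deductible already satisfied, so member's share is 30% × $1,896 = $568.80. Member pays $568.80; OOP now $3,021.40.
Claim 3 ($3,335): 30% coinsurance on $3,335 = $1,000.50. That would push OOP to $4,021.90, over the $3,700 cap, so member pays $3,700 − $3,021.40 = $678.60.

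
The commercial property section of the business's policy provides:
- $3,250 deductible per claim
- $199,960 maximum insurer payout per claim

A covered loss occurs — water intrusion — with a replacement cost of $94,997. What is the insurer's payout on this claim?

$91,747

After the deductible, $94,997 − $3,250 = $91,747 remains.
$91,747 is within the $199,960 limit, so the insurer pays $91,747.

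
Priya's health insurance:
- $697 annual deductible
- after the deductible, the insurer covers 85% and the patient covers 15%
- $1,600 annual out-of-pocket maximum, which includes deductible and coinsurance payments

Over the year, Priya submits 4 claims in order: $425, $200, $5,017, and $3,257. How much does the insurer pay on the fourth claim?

Bill 1, $425: all of it applies to the deductible. Patient pays $425; OOP now $425. Insurer: $425 − $425 = $0.
Bill 2, $200: fully absorbed by the deductible. Cost to patient: $200. OOP to date $625. Insurer: $200 − $200 = $0.
Bill 3, $5,017: $72 to deductible, leaving $4,945; patient's 15% is $741.75. Patient pays $813.75; OOP now $1,438.75. Plan pays $5,017 − $813.75 = $4,203.25.
Bill 4, $3,257: deductible met; 15% of $3,257 = $488.55. Adding that to $1,438.75 gives $1,927.30, past the $1,600 cap; patient pays only $1,600 − $1,438.75 = $161.25. Plan pays $3,257 − $161.25 = $3,095.75.

$3,095.75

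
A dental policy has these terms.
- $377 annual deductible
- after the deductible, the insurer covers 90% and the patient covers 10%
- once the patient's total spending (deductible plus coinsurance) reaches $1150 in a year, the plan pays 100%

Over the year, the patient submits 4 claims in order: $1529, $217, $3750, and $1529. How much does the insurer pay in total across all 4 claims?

Claim 1 ($1529): $377 finishes the deductible; $1152 goes to coinsurance; 10% of $1152 = $115.20. Cost to patient: $492.20. OOP to date $492.20. Insurer: $1529 − $492.20 = $1036.80.
Claim 2 ($217): deductible already satisfied, so patient's share is 10% × $217 = $21.70. Cost to patient: $21.70. OOP to date $513.90. Plan pays $217 − $21.70 = $195.30.
Claim 3 ($3750): deductible already satisfied, so patient's share is 10% × $3750 = $375. Patient owes $375 (running OOP $888.90). Insurer: $3750 − $375 = $3375.
Claim 4 ($1529): deductible already satisfied, so patient's share is 10% × $1529 = $152.90. Patient pays $152.90; OOP now $1041.80. Insurer: $1529 − $152.90 = $1376.10.
Insurer total: $1036.80 + $195.30 + $3375 + $1376.10 = $5983.20.

$5983.20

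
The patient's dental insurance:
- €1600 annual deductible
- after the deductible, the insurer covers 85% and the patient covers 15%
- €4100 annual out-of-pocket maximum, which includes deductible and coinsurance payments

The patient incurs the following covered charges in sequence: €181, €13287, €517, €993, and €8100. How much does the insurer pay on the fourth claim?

€844.05

Claim 1 — €181: fully absorbed by the deductible. Patient pays €181; OOP now €181. Insurer: €181 − €181 = €0.
Claim 2 — €13287: €1419 finishes the deductible; €11868 goes to coinsurance; coinsurance €11868 × 15% = €1780.20. Patient pays €3199.20; OOP now €3380.20. Insurer: €13287 − €3199.20 = €10087.80.
Claim 3 — €517: deductible already satisfied, so patient's share is 15% × €517 = €77.55. Patient pays €77.55; OOP now €3457.75. Plan pays €517 − €77.55 = €439.45.
Claim 4 — €993: deductible met; 15% of €993 = €148.95. Patient pays €148.95; OOP now €3606.70. Insurer: €993 − €148.95 = €844.05.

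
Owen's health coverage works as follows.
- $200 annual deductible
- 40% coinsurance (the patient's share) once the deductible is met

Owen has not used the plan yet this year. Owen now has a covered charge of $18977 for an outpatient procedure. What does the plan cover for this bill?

Deductible not yet touched, so the first $200 of the bill goes to the deductible.
After the $200 deductible portion, $18977 − $200 = $18777 is subject to coinsurance.
40% of $18777 = $7510.80 falls to the patient.
So the patient owes $200 + $7510.80 = $7710.80.
Insurer pays the balance: $18977 − $7710.80 = $11266.20.

$11266.20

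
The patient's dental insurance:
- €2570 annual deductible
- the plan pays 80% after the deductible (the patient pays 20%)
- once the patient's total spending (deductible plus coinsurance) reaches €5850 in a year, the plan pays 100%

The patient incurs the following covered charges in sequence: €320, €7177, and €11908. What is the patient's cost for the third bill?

Claim 1 (€320): all of it applies to the deductible. Patient pays €320; OOP now €320.
Claim 2 (€7177): €2250 finishes the deductible; €4927 goes to coinsurance; coinsurance €4927 × 20% = €985.40. Patient pays €3235.40; OOP now €3555.40.
Claim 3 (€11908): deductible already satisfied, so patient's share is 20% × €11908 = €2381.60. That would push OOP to €5937, over the €5850 cap, so patient pays €5850 − €3555.40 = €2294.60.

€2294.60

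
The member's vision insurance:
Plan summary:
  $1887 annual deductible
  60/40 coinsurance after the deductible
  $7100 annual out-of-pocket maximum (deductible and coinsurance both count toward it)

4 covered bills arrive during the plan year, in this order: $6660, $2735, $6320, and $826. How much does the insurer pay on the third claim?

$4110.20

#1 ($6660): deductible takes $1887, $4773 remains; member's 40% is $1909.20. Cost to member: $3796.20. OOP to date $3796.20. Plan pays $6660 − $3796.20 = $2863.80.
#2 ($2735): 40% coinsurance on $2735 = $1094. Member pays $1094; OOP now $4890.20. Plan pays $2735 − $1094 = $1641.
#3 ($6320): 40% coinsurance on $6320 = $2528. OOP would hit $7418.20 > $7100, so the cap limits the member to $7100 − $4890.20 = $2209.80. Plan pays $6320 − $2209.80 = $4110.20.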